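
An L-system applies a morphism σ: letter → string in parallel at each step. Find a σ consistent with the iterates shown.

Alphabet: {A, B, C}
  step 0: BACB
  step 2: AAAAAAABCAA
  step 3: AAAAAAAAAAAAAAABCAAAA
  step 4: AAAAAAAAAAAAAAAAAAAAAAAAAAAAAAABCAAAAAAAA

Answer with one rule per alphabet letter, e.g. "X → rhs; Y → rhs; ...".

  step 3 ⇒ step 4: AAAAAAAAAAAAAAABCAAAA ⇒ AA·AA·AA·AA·AA·AA·AA·AA·AA·AA·AA·AA·AA·AA·AA·A·BC·AA·AA·AA·AA
    A ↦ AA
    B ↦ A
    C ↦ BC

A->AA, B->A, C->BC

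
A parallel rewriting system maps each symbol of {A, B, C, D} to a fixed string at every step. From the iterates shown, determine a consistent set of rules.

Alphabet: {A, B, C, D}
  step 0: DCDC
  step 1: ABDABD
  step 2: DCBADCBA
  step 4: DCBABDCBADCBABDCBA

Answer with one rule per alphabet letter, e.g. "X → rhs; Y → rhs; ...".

A->D, B->CB, C->BD, D->A

  step 1 ⇒ step 2: ABDABD ⇒ D·CB·A·D·CB·A
    A ↦ D
    B ↦ CB
    D ↦ A
  step 0 ⇒ step 1: DCDC ⇒ A·BD·A·BD
    C ↦ BD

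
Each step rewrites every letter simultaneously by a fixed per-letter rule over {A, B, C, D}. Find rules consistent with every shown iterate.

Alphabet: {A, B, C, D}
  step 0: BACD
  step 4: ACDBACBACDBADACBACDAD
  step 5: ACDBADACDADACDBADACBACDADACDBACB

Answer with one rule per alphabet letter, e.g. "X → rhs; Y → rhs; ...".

  step 4 ⇒ step 5: ACDBACBACDBADACBACDAD ⇒ AC·D·B·AD·AC·D·AD·AC·D·B·AD·AC·B·AC·D·AD·AC·D·B·AC·B
    A ↦ AC
    B ↦ AD
    C ↦ D
    D ↦ B

A->AC, B->AD, C->D, D->B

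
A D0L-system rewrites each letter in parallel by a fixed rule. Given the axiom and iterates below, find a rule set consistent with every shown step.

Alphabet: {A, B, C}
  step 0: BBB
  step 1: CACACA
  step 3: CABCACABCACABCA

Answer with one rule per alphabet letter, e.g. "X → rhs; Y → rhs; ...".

  step 0 ⇒ step 1: BBB ⇒ CA·CA·CA
    B ↦ CA
    A ↦ CA  (constrained at step 1)
    C ↦ B  (constrained at step 1)

A->CA, B->CA, C->B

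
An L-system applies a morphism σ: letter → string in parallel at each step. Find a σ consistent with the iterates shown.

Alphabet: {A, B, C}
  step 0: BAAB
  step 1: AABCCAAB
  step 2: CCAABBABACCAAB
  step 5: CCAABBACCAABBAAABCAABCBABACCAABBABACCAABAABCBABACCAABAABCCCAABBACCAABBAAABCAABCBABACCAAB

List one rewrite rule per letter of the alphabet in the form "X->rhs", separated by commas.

  step 1 ⇒ step 2: AABCCAAB ⇒ C·C·AAB·BA·BA·C·C·AAB
    A ↦ C
    B ↦ AAB
    C ↦ BA

A->C, B->AAB, C->BA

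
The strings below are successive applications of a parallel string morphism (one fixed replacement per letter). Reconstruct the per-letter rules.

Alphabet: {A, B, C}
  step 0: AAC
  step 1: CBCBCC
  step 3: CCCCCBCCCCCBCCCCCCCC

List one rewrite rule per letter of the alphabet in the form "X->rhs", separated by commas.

A->CB, B->A, C->CC

  step 0 ⇒ step 1: AAC ⇒ CB·CB·CC
    A ↦ CB
    C ↦ CC
    B ↦ A  (constrained at step 1)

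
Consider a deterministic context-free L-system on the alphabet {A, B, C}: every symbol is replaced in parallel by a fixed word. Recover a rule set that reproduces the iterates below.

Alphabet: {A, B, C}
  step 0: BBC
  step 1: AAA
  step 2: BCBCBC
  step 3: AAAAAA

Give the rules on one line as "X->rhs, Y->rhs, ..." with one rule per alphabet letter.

  step 2 ⇒ step 3: BCBCBC ⇒ A·A·A·A·A·A
    B ↦ A
    C ↦ A
  step 1 ⇒ step 2: AAA ⇒ BC·BC·BC
    A ↦ BC

A->BC, B->A, C->A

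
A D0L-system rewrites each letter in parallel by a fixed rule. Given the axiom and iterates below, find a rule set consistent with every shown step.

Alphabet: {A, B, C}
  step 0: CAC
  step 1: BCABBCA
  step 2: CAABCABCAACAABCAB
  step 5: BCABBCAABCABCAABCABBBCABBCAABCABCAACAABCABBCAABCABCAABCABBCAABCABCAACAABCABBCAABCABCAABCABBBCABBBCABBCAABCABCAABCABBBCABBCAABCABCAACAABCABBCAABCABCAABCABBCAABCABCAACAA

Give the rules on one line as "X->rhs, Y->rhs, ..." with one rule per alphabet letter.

  step 1 ⇒ step 2: BCABBCA ⇒ CAA·BCA·B·CAA·CAA·BCA·B
    A ↦ B
    B ↦ CAA
    C ↦ BCA

A->B, B->CAA, C->BCA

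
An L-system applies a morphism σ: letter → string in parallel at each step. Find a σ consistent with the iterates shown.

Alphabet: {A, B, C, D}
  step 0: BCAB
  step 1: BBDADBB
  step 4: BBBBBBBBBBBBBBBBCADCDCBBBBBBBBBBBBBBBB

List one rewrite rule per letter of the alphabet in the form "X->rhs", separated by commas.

A->AD, B->BB, C->D, D->C

  step 0 ⇒ step 1: BCAB ⇒ BB·D·AD·BB
    A ↦ AD
    B ↦ BB
    C ↦ D
    D ↦ C  (constrained at step 1)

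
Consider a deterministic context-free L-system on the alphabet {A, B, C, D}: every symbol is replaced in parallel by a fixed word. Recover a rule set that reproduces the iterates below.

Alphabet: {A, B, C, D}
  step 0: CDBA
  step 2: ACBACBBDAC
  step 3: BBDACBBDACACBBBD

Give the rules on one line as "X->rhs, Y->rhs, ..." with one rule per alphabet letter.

A->B, B->AC, C->BD, D->B

  step 2 ⇒ step 3: ACBACBBDAC ⇒ B·BD·AC·B·BD·AC·AC·B·B·BD
    A ↦ B
    B ↦ AC
    C ↦ BD
    D ↦ B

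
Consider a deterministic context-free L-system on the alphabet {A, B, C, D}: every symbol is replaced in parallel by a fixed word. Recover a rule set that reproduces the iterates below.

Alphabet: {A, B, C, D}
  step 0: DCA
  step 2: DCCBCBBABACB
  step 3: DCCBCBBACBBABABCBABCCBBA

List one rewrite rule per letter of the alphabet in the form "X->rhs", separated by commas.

  step 2 ⇒ step 3: DCCBCBBABACB ⇒ DC·CB·CB·BA·CB·BA·BA·BC·BA·BC·CB·BA
    A ↦ BC
    B ↦ BA
    C ↦ CB
    D ↦ DC

A->BC, B->BA, C->CB, D->DC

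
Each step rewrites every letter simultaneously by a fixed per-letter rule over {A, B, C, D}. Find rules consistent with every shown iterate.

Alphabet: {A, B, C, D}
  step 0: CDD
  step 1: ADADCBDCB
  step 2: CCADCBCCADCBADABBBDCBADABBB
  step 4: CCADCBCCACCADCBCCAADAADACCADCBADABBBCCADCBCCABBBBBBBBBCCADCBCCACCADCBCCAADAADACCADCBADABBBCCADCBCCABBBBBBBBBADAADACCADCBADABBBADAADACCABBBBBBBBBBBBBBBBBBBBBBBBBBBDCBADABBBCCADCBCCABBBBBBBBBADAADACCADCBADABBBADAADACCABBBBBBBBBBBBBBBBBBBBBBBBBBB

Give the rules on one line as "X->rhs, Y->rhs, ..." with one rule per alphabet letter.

A->CCA, B->BBB, C->ADA, D->DCB

  step 1 ⇒ step 2: ADADCBDCB ⇒ CCA·DCB·CCA·DCB·ADA·BBB·DCB·ADA·BBB
    A ↦ CCA
    B ↦ BBB
    C ↦ ADA
    D ↦ DCB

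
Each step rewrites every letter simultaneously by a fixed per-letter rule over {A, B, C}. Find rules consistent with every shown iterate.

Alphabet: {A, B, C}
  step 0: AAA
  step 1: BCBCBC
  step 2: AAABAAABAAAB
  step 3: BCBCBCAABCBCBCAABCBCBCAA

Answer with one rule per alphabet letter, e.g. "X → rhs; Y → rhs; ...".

A->BC, B->AA, C->AB

  step 2 ⇒ step 3: AAABAAABAAAB ⇒ BC·BC·BC·AA·BC·BC·BC·AA·BC·BC·BC·AA
    A ↦ BC
    B ↦ AA
  step 1 ⇒ step 2: BCBCBC ⇒ AA·AB·AA·AB·AA·AB
    C ↦ AB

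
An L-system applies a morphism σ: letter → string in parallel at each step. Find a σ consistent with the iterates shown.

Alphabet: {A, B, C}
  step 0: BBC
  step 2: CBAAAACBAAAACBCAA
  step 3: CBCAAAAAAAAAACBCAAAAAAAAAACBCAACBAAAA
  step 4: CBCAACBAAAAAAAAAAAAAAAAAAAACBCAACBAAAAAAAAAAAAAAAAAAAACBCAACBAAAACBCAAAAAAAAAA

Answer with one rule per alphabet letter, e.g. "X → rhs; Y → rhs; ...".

A->AA, B->CAA, C->CB

  step 3 ⇒ step 4: CBCAAAAAAAAAACBCAAAAAAAAAACBCAACBAAAA ⇒ CB·CAA·CB·AA·AA·AA·AA·AA·AA·AA·AA·AA·AA·CB·CAA·CB·AA·AA·AA·AA·AA·AA·AA·AA·AA·AA·CB·CAA·CB·AA·AA·CB·CAA·AA·AA·AA·AA
    A ↦ AA
    B ↦ CAA
    C ↦ CB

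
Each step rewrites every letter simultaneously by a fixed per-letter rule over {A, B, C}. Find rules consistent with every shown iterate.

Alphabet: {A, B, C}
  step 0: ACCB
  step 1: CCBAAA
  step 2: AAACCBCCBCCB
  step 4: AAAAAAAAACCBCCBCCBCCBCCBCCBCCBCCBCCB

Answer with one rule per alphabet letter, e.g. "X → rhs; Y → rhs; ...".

  step 1 ⇒ step 2: CCBAAA ⇒ A·A·A·CCB·CCB·CCB
    A ↦ CCB
    B ↦ A
    C ↦ A

A->CCB, B->A, C->A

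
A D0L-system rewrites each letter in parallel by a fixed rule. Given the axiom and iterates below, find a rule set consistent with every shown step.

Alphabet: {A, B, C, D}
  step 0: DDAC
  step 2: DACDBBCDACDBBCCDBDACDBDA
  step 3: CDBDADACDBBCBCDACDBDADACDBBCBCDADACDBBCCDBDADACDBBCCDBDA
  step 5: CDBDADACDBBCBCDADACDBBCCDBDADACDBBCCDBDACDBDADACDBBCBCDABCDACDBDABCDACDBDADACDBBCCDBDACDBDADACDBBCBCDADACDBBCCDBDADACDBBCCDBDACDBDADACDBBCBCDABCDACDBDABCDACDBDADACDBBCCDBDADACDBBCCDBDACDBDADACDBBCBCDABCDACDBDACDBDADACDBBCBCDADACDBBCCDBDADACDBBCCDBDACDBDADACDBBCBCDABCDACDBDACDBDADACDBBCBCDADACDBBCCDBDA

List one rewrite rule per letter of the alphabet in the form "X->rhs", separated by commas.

  step 2 ⇒ step 3: DACDBBCDACDBBCCDBDACDBDA ⇒ CDB·DA·DA·CDB·BC·BC·DA·CDB·DA·DA·CDB·BC·BC·DA·DA·CDB·BC·CDB·DA·DA·CDB·BC·CDB·DA
    A ↦ DA
    B ↦ BC
    C ↦ DA
    D ↦ CDB

A->DA, B->BC, C->DA, D->CDB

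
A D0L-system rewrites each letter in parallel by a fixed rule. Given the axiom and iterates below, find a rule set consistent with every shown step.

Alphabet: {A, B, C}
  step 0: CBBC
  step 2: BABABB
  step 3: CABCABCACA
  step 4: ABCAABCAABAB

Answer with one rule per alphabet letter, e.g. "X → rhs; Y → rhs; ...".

  step 3 ⇒ step 4: CABCABCACA ⇒ A·B·CA·A·B·CA·A·B·A·B
    A ↦ B
    B ↦ CA
    C ↦ A

A->B, B->CA, C->A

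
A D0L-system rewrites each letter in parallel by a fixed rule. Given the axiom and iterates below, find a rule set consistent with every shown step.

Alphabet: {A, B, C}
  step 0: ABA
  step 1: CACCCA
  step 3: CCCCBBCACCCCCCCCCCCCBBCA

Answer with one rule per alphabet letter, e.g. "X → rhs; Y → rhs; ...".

A->CA, B->CC, C->BB

  step 0 ⇒ step 1: ABA ⇒ CA·CC·CA
    A ↦ CA
    B ↦ CC
    C ↦ BB  (constrained at step 1)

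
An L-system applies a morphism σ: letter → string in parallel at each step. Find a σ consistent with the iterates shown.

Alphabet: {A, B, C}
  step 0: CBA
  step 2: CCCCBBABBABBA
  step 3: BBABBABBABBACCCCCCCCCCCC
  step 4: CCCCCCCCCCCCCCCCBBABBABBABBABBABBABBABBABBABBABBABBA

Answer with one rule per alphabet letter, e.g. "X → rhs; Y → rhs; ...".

  step 3 ⇒ step 4: BBABBABBABBACCCCCCCCCCCC ⇒ C·C·CC·C·C·CC·C·C·CC·C·C·CC·BBA·BBA·BBA·BBA·BBA·BBA·BBA·BBA·BBA·BBA·BBA·BBA
    A ↦ CC
    B ↦ C
    C ↦ BBA

A->CC, B->C, C->BBA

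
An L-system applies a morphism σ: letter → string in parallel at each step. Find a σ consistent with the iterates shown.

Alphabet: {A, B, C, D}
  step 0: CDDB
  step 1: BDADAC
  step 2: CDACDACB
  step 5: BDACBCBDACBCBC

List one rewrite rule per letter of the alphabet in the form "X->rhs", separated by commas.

  step 1 ⇒ step 2: BDADAC ⇒ C·DA·C·DA·C·B
    A ↦ C
    B ↦ C
    C ↦ B
    D ↦ DA

A->C, B->C, C->B, D->DA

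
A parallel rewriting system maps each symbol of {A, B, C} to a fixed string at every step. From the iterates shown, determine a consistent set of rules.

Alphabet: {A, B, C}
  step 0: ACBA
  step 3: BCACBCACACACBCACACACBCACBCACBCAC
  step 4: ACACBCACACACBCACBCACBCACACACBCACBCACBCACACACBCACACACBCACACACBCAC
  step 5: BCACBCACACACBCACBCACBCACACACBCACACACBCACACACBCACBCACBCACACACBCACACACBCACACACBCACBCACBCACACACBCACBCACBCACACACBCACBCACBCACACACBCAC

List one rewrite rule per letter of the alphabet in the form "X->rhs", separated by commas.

  step 4 ⇒ step 5: ACACBCACACACBCACBCACBCACACACBCACBCACBCACACACBCACACACBCACACACBCAC ⇒ BC·AC·BC·AC·AC·AC·BC·AC·BC·AC·BC·AC·AC·AC·BC·AC·AC·AC·BC·AC·AC·AC·BC·AC·BC·AC·BC·AC·AC·AC·BC·AC·AC·AC·BC·AC·AC·AC·BC·AC·BC·AC·BC·AC·AC·AC·BC·AC·BC·AC·BC·AC·AC·AC·BC·AC·BC·AC·BC·AC·AC·AC·BC·AC
    A ↦ BC
    B ↦ AC
    C ↦ AC

A->BC, B->AC, C->AC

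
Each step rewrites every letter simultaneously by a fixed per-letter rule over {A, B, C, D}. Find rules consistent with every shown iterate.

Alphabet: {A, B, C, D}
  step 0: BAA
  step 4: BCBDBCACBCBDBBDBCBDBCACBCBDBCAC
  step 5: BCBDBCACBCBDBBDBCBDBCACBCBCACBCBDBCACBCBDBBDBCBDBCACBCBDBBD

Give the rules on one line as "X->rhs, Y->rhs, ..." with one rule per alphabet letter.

  step 4 ⇒ step 5: BCBDBCACBCBDBBDBCBDBCACBCBDBCAC ⇒ BC·BD·BC·AC·BC·BD·B·BD·BC·BD·BC·AC·BC·BC·AC·BC·BD·BC·AC·BC·BD·B·BD·BC·BD·BC·AC·BC·BD·B·BD
    A ↦ B
    B ↦ BC
    C ↦ BD
    D ↦ AC

A->B, B->BC, C->BD, D->AC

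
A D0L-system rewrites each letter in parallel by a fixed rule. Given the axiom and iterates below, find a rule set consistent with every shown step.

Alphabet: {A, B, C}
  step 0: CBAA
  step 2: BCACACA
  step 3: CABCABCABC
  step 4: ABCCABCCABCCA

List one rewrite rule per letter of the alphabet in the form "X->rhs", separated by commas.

  step 3 ⇒ step 4: CABCABCABC ⇒ A·BC·C·A·BC·C·A·BC·C·A
    A ↦ BC
    B ↦ C
    C ↦ A

A->BC, B->C, C->A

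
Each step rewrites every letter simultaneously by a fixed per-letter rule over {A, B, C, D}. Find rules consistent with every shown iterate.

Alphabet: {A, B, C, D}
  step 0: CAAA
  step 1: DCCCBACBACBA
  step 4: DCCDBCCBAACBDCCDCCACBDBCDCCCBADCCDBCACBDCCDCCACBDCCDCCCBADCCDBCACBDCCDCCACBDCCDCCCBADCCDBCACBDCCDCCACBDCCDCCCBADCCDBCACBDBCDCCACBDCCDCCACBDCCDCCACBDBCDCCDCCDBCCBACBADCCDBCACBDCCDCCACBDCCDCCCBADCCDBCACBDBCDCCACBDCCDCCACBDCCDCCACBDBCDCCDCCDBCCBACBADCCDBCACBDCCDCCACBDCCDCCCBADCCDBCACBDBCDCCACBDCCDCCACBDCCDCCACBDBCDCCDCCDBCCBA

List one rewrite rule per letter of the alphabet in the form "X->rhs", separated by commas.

  step 0 ⇒ step 1: CAAA ⇒ DCC·CBA·CBA·CBA
    A ↦ CBA
    C ↦ DCC
    B ↦ DBC  (constrained at step 1)
    D ↦ ACB  (constrained at step 1)

A->CBA, B->DBC, C->DCC, D->ACB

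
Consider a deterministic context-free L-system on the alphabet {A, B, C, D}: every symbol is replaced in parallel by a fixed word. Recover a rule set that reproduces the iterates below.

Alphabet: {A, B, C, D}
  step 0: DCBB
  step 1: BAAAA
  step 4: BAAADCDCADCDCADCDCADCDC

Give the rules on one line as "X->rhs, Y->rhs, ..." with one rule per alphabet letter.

  step 0 ⇒ step 1: DCBB ⇒ B·AA·A·A
    B ↦ A
    C ↦ AA
    D ↦ B
    A ↦ DC  (constrained at step 1)

A->DC, B->A, C->AA, D->B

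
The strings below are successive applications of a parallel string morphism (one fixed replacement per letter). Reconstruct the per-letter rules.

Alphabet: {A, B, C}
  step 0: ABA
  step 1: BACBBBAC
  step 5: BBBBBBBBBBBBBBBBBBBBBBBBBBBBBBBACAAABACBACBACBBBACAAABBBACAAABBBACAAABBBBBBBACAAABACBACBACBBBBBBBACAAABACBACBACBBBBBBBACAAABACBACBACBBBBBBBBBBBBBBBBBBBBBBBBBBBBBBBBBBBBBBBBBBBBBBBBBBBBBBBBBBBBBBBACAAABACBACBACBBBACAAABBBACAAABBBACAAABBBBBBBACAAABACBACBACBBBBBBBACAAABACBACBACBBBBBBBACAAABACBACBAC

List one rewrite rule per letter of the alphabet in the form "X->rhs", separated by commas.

A->BAC, B->BB, C->AAA

  step 0 ⇒ step 1: ABA ⇒ BAC·BB·BAC
    A ↦ BAC
    B ↦ BB
    C ↦ AAA  (constrained at step 1)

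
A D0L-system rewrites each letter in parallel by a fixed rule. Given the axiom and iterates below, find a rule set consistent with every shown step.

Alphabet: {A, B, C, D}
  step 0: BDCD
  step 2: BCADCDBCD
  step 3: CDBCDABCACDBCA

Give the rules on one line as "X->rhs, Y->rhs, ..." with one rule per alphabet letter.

  step 2 ⇒ step 3: BCADCDBCD ⇒ CD·BC·D·A·BC·A·CD·BC·A
    A ↦ D
    B ↦ CD
    C ↦ BC
    D ↦ A

A->D, B->CD, C->BC, D->A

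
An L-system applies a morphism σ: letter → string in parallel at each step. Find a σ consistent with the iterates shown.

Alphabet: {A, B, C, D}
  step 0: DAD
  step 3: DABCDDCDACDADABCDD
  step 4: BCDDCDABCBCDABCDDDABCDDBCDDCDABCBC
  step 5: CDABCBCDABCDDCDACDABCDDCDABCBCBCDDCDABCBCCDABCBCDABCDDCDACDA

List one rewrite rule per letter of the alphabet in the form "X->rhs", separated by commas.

A->DD, B->C, C->DA, D->BC

  step 4 ⇒ step 5: BCDDCDABCBCDABCDDDABCDDBCDDCDABCBC ⇒ C·DA·BC·BC·DA·BC·DD·C·DA·C·DA·BC·DD·C·DA·BC·BC·BC·DD·C·DA·BC·BC·C·DA·BC·BC·DA·BC·DD·C·DA·C·DA
    A ↦ DD
    B ↦ C
    C ↦ DA
    D ↦ BC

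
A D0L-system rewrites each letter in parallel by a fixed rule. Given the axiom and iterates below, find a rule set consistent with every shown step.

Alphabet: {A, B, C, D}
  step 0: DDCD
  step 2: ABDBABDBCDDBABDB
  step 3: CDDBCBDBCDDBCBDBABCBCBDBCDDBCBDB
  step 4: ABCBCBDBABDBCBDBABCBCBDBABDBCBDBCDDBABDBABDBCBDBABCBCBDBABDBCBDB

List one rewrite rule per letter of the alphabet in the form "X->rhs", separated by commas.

A->CD, B->DB, C->AB, D->CB

  step 3 ⇒ step 4: CDDBCBDBCDDBCBDBABCBCBDBCDDBCBDB ⇒ AB·CB·CB·DB·AB·DB·CB·DB·AB·CB·CB·DB·AB·DB·CB·DB·CD·DB·AB·DB·AB·DB·CB·DB·AB·CB·CB·DB·AB·DB·CB·DB
    A ↦ CD
    B ↦ DB
    C ↦ AB
    D ↦ CB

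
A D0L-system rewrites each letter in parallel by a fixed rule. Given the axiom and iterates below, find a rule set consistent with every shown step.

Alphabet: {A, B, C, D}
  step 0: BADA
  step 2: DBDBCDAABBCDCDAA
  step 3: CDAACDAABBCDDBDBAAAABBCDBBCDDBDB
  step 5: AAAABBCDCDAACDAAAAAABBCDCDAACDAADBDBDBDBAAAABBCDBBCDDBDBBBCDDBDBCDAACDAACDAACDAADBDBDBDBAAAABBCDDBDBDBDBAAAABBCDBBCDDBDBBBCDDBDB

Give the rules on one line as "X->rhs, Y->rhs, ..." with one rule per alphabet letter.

A->DB, B->AA, C->BB, D->CD

  step 2 ⇒ step 3: DBDBCDAABBCDCDAA ⇒ CD·AA·CD·AA·BB·CD·DB·DB·AA·AA·BB·CD·BB·CD·DB·DB
    A ↦ DB
    B ↦ AA
    C ↦ BB
    D ↦ CD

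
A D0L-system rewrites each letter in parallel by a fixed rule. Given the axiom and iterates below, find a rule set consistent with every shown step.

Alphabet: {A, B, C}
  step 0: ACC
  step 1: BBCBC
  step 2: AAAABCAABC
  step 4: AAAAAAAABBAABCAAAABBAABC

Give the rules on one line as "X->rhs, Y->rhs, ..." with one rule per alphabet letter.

  step 1 ⇒ step 2: BBCBC ⇒ AA·AA·BC·AA·BC
    B ↦ AA
    C ↦ BC
  step 0 ⇒ step 1: ACC ⇒ B·BC·BC
    A ↦ B

A->B, B->AA, C->BC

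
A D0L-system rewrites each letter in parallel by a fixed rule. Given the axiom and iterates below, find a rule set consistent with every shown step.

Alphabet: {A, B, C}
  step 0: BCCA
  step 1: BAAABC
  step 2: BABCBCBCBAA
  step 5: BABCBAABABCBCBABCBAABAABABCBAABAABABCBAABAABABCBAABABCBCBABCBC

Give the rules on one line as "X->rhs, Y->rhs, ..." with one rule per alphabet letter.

  step 1 ⇒ step 2: BAAABC ⇒ BA·BC·BC·BC·BA·A
    A ↦ BC
    B ↦ BA
    C ↦ A

A->BC, B->BA, C->A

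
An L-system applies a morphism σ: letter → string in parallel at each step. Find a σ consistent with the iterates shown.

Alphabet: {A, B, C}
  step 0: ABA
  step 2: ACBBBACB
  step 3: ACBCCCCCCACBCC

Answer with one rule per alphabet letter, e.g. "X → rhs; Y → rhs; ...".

A->AC, B->CC, C->B

  step 2 ⇒ step 3: ACBBBACB ⇒ AC·B·CC·CC·CC·AC·B·CC
    A ↦ AC
    B ↦ CC
    C ↦ B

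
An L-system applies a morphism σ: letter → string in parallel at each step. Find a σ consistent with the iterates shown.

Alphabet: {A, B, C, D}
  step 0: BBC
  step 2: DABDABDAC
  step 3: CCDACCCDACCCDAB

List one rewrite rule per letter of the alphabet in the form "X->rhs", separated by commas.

A->D, B->AC, C->AB, D->CC

  step 2 ⇒ step 3: DABDABDAC ⇒ CC·D·AC·CC·D·AC·CC·D·AB
    A ↦ D
    B ↦ AC
    C ↦ AB
    D ↦ CC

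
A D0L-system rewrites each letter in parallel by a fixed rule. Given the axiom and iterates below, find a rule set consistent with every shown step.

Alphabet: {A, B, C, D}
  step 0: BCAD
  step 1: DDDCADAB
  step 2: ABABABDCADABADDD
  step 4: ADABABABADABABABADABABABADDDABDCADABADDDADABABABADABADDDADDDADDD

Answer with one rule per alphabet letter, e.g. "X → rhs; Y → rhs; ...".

A->AD, B->DD, C->DC, D->AB

  step 1 ⇒ step 2: DDDCADAB ⇒ AB·AB·AB·DC·AD·AB·AD·DD
    A ↦ AD
    B ↦ DD
    C ↦ DC
    D ↦ AB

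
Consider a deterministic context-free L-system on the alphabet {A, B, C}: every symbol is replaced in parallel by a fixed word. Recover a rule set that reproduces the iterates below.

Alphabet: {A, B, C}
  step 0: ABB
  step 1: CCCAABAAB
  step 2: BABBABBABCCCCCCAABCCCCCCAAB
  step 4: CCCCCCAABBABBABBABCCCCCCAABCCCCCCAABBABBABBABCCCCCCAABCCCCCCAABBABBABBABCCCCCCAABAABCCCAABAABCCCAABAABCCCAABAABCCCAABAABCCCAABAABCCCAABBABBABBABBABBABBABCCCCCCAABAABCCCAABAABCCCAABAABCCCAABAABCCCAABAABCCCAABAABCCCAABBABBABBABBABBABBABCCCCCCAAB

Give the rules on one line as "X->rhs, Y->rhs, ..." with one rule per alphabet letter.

  step 1 ⇒ step 2: CCCAABAAB ⇒ BAB·BAB·BAB·CCC·CCC·AAB·CCC·CCC·AAB
    A ↦ CCC
    B ↦ AAB
    C ↦ BAB

A->CCC, B->AAB, C->BAB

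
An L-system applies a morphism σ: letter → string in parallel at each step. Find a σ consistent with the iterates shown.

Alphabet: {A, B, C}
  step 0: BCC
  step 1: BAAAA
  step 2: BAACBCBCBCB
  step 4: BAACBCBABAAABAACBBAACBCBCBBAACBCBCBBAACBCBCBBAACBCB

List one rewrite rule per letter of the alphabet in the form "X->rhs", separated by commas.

A->CB, B->BAA, C->A

  step 1 ⇒ step 2: BAAAA ⇒ BAA·CB·CB·CB·CB
    A ↦ CB
    B ↦ BAA
  step 0 ⇒ step 1: BCC ⇒ BAA·A·A
    C ↦ A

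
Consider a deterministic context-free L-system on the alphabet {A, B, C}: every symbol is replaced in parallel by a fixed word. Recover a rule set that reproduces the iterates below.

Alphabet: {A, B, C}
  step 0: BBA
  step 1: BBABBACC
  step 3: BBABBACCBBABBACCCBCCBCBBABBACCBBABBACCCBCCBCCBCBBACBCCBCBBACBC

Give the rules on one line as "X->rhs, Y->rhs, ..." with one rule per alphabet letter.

A->CC, B->BBA, C->CBC

  step 0 ⇒ step 1: BBA ⇒ BBA·BBA·CC
    A ↦ CC
    B ↦ BBA
    C ↦ CBC  (constrained at step 1)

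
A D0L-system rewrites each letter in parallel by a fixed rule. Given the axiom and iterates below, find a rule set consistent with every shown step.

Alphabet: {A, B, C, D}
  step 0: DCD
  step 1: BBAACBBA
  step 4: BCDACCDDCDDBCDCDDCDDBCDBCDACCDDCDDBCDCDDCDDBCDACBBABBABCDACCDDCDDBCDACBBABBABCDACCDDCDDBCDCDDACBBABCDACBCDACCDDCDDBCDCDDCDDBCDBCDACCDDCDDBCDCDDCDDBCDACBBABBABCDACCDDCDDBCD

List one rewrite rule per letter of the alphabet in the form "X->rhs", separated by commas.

A->BCD, B->CDD, C->AC, D->BBA

  step 0 ⇒ step 1: DCD ⇒ BBA·AC·BBA
    C ↦ AC
    D ↦ BBA
    A ↦ BCD  (constrained at step 1)
    B ↦ CDD  (constrained at step 1)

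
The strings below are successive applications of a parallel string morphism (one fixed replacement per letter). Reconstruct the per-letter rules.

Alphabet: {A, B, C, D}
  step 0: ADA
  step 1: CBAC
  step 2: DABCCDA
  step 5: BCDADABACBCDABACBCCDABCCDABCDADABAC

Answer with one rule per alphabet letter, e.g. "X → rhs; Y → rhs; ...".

A->C, B->BC, C->DA, D->BA

  step 1 ⇒ step 2: CBAC ⇒ DA·BC·C·DA
    A ↦ C
    B ↦ BC
    C ↦ DA
  step 0 ⇒ step 1: ADA ⇒ C·BA·C
    D ↦ BA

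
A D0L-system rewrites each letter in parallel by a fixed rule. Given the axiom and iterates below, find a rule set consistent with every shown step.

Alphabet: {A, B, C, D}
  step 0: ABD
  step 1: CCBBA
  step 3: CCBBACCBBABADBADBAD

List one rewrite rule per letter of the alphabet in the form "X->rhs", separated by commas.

A->C, B->C, C->BAD, D->BBA

  step 0 ⇒ step 1: ABD ⇒ C·C·BBA
    A ↦ C
    B ↦ C
    D ↦ BBA
    C ↦ BAD  (constrained at step 1)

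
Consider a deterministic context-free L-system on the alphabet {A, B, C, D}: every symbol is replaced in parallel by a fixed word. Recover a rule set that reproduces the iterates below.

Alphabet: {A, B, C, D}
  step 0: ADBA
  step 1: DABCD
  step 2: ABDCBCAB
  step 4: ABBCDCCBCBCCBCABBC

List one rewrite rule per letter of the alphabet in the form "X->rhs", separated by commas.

A->D, B->C, C->BC, D->AB

  step 1 ⇒ step 2: DABCD ⇒ AB·D·C·BC·AB
    A ↦ D
    B ↦ C
    C ↦ BC
    D ↦ AB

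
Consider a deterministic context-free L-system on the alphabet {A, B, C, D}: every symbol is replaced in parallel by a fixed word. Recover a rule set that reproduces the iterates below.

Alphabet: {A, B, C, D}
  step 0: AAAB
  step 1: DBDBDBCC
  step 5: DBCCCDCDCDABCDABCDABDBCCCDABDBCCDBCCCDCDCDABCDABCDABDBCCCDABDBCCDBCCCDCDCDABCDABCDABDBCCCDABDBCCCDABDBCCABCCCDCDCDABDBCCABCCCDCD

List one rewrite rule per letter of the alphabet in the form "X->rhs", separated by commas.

  step 0 ⇒ step 1: AAAB ⇒ DB·DB·DB·CC
    A ↦ DB
    B ↦ CC
    C ↦ CD  (constrained at step 1)
    D ↦ AB  (constrained at step 1)

A->DB, B->CC, C->CD, D->AB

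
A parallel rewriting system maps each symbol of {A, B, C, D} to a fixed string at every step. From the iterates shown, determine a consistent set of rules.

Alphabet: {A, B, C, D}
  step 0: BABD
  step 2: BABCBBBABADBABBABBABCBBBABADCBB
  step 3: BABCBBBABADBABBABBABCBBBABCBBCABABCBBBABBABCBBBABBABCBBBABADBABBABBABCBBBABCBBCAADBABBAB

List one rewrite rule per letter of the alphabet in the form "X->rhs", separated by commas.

A->CBB, B->BAB, C->AD, D->CA

  step 2 ⇒ step 3: BABCBBBABADBABBABBABCBBBABADCBB ⇒ BAB·CBB·BAB·AD·BAB·BAB·BAB·CBB·BAB·CBB·CA·BAB·CBB·BAB·BAB·CBB·BAB·BAB·CBB·BAB·AD·BAB·BAB·BAB·CBB·BAB·CBB·CA·AD·BAB·BAB
    A ↦ CBB
    B ↦ BAB
    C ↦ AD
    D ↦ CA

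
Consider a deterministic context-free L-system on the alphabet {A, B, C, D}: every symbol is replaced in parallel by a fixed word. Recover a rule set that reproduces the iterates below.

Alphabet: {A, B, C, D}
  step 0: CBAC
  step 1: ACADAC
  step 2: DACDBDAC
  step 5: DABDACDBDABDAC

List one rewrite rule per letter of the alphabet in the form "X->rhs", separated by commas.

A->D, B->A, C->AC, D->B

  step 1 ⇒ step 2: ACADAC ⇒ D·AC·D·B·D·AC
    A ↦ D
    C ↦ AC
    D ↦ B
  step 0 ⇒ step 1: CBAC ⇒ AC·A·D·AC
    B ↦ A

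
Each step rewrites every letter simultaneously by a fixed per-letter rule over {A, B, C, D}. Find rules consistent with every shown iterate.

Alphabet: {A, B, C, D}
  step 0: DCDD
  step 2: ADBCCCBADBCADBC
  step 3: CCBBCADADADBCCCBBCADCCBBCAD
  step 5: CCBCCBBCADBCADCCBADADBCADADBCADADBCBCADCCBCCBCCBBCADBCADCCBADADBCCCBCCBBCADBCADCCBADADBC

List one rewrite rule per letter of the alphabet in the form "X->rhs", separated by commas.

A->C, B->BC, C->AD, D->CB

  step 2 ⇒ step 3: ADBCCCBADBCADBC ⇒ C·CB·BC·AD·AD·AD·BC·C·CB·BC·AD·C·CB·BC·AD
    A ↦ C
    B ↦ BC
    C ↦ AD
    D ↦ CB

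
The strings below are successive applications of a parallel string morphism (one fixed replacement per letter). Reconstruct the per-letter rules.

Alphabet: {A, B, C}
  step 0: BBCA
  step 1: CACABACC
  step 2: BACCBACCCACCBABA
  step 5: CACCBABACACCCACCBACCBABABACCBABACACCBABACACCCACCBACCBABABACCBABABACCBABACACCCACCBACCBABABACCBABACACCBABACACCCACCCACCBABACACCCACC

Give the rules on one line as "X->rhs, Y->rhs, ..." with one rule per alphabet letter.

  step 1 ⇒ step 2: CACABACC ⇒ BA·CC·BA·CC·CA·CC·BA·BA
    A ↦ CC
    B ↦ CA
    C ↦ BA

A->CC, B->CA, C->BA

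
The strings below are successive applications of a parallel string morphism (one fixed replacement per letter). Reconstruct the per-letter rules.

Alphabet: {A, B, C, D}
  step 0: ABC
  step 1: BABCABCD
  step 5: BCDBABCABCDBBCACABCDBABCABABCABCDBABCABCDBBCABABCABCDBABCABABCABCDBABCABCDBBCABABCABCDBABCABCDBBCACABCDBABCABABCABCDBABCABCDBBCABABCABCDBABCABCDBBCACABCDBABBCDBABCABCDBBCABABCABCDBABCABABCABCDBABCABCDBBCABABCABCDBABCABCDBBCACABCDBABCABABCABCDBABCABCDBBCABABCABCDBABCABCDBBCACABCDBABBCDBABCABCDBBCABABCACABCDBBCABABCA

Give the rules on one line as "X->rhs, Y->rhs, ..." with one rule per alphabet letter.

A->BAB, B->CA, C->BCD, D->BB

  step 0 ⇒ step 1: ABC ⇒ BAB·CA·BCD
    A ↦ BAB
    B ↦ CA
    C ↦ BCD
    D ↦ BB  (constrained at step 1)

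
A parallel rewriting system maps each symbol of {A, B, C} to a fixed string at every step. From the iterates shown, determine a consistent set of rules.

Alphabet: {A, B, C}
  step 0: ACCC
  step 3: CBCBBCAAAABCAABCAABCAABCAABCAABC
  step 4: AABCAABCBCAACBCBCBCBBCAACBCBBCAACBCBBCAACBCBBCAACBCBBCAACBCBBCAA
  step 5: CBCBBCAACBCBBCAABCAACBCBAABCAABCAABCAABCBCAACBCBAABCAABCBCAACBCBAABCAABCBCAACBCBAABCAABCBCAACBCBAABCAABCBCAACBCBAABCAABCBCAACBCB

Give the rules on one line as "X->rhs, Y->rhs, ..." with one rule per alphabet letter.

  step 4 ⇒ step 5: AABCAABCBCAACBCBCBCBBCAACBCBBCAACBCBBCAACBCBBCAACBCBBCAACBCBBCAA ⇒ CB·CB·BC·AA·CB·CB·BC·AA·BC·AA·CB·CB·AA·BC·AA·BC·AA·BC·AA·BC·BC·AA·CB·CB·AA·BC·AA·BC·BC·AA·CB·CB·AA·BC·AA·BC·BC·AA·CB·CB·AA·BC·AA·BC·BC·AA·CB·CB·AA·BC·AA·BC·BC·AA·CB·CB·AA·BC·AA·BC·BC·AA·CB·CB
    A ↦ CB
    B ↦ BC
    C ↦ AA

A->CB, B->BC, C->AA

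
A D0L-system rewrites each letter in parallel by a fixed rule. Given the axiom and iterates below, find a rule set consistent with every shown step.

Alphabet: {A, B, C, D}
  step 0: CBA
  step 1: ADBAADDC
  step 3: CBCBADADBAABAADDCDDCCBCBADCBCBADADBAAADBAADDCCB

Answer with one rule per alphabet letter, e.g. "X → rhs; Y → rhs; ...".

A->DDC, B->BAA, C->AD, D->CB

  step 0 ⇒ step 1: CBA ⇒ AD·BAA·DDC
    A ↦ DDC
    B ↦ BAA
    C ↦ AD
    D ↦ CB  (constrained at step 1)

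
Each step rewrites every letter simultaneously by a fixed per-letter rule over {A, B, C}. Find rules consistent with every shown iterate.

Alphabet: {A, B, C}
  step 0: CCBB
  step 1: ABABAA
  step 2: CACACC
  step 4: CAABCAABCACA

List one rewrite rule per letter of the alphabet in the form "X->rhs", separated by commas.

  step 1 ⇒ step 2: ABABAA ⇒ C·A·C·A·C·C
    A ↦ C
    B ↦ A
  step 0 ⇒ step 1: CCBB ⇒ AB·AB·A·A
    C ↦ AB

A->C, B->A, C->AB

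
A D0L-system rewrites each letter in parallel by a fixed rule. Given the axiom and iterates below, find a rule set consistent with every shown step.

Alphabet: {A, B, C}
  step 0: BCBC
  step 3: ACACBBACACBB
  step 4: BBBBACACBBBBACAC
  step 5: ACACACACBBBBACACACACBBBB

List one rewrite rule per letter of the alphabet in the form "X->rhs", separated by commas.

  step 4 ⇒ step 5: BBBBACACBBBBACAC ⇒ AC·AC·AC·AC·B·B·B·B·AC·AC·AC·AC·B·B·B·B
    A ↦ B
    B ↦ AC
    C ↦ B

A->B, B->AC, C->B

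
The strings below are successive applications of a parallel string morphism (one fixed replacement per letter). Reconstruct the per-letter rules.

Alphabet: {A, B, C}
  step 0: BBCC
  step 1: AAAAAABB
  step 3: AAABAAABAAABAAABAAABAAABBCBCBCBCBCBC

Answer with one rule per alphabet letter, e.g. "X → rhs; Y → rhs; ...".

A->BC, B->AAA, C->B

  step 0 ⇒ step 1: BBCC ⇒ AAA·AAA·B·B
    B ↦ AAA
    C ↦ B
    A ↦ BC  (constrained at step 1)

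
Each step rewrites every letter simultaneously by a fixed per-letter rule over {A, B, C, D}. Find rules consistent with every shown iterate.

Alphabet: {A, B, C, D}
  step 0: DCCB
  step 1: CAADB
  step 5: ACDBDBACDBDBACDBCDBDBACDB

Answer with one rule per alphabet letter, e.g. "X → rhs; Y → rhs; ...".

  step 0 ⇒ step 1: DCCB ⇒ C·A·A·DB
    B ↦ DB
    C ↦ A
    D ↦ C
    A ↦ DB  (constrained at step 1)

A->DB, B->DB, C->A, D->C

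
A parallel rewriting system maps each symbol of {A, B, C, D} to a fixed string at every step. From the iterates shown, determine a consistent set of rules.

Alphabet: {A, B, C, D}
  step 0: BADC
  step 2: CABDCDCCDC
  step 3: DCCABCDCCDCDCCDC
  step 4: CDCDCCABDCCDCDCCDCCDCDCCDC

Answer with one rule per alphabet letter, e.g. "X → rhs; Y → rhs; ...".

  step 3 ⇒ step 4: DCCABCDCCDCDCCDC ⇒ C·DC·DC·C·AB·DC·C·DC·DC·C·DC·C·DC·DC·C·DC
    A ↦ C
    B ↦ AB
    C ↦ DC
    D ↦ C

A->C, B->AB, C->DC, D->C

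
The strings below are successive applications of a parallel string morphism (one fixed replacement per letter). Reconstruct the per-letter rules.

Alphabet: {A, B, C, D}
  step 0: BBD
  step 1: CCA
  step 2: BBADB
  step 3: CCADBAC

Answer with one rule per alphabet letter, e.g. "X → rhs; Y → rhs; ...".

A->ADB, B->C, C->B, D->A

  step 2 ⇒ step 3: BBADB ⇒ C·C·ADB·A·C
    A ↦ ADB
    B ↦ C
    D ↦ A
  step 1 ⇒ step 2: CCA ⇒ B·B·ADB
    C ↦ B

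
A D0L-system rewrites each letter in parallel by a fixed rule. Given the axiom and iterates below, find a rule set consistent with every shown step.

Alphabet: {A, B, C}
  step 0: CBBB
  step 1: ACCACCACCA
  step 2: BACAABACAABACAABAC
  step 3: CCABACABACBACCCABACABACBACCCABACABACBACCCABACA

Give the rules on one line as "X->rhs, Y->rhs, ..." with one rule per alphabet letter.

A->BAC, B->CCA, C->A

  step 2 ⇒ step 3: BACAABACAABACAABAC ⇒ CCA·BAC·A·BAC·BAC·CCA·BAC·A·BAC·BAC·CCA·BAC·A·BAC·BAC·CCA·BAC·A
    A ↦ BAC
    B ↦ CCA
    C ↦ A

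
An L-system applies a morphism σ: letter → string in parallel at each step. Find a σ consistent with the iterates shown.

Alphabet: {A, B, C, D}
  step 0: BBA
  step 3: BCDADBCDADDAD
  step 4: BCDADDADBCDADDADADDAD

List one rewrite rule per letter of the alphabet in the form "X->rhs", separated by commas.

  step 3 ⇒ step 4: BCDADBCDADDAD ⇒ BC·D·AD·D·AD·BC·D·AD·D·AD·AD·D·AD
    A ↦ D
    B ↦ BC
    C ↦ D
    D ↦ AD

A->D, B->BC, C->D, D->AD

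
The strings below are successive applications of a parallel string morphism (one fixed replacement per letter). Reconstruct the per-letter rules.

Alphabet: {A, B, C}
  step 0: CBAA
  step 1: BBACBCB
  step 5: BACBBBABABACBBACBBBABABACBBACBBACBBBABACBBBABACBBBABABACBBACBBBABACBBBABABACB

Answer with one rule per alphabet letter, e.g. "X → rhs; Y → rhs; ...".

A->CB, B->BA, C->B

  step 0 ⇒ step 1: CBAA ⇒ B·BA·CB·CB
    A ↦ CB
    B ↦ BA
    C ↦ B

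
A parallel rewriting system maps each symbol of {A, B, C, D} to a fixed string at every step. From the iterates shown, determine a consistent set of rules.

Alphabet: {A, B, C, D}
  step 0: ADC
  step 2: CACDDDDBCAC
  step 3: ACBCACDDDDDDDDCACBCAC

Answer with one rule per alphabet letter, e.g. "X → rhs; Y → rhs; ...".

A->BC, B->C, C->AC, D->DD

  step 2 ⇒ step 3: CACDDDDBCAC ⇒ AC·BC·AC·DD·DD·DD·DD·C·AC·BC·AC
    A ↦ BC
    B ↦ C
    C ↦ AC
    D ↦ DD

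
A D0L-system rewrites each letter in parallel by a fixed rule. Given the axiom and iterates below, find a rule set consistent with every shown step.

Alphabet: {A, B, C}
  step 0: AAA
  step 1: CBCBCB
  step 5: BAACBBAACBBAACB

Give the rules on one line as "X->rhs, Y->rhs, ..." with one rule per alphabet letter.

  step 0 ⇒ step 1: AAA ⇒ CB·CB·CB
    A ↦ CB
    B ↦ A  (constrained at step 1)
    C ↦ B  (constrained at step 1)

A->CB, B->A, C->B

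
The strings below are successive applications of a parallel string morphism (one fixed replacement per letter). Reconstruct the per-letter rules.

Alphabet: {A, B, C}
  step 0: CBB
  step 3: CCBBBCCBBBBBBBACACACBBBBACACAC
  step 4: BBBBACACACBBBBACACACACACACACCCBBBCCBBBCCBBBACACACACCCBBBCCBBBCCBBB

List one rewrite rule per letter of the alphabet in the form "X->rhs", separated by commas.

  step 3 ⇒ step 4: CCBBBCCBBBBBBBACACACBBBBACACAC ⇒ BB·BB·AC·AC·AC·BB·BB·AC·AC·AC·AC·AC·AC·AC·CCB·BB·CCB·BB·CCB·BB·AC·AC·AC·AC·CCB·BB·CCB·BB·CCB·BB
    A ↦ CCB
    B ↦ AC
    C ↦ BB

A->CCB, B->AC, C->BB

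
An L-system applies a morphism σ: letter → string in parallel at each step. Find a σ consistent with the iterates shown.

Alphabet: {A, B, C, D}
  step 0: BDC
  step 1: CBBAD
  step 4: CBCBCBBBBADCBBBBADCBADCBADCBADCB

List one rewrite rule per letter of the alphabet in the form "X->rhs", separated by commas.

  step 0 ⇒ step 1: BDC ⇒ CB·B·AD
    B ↦ CB
    C ↦ AD
    D ↦ B
    A ↦ BB  (constrained at step 1)

A->BB, B->CB, C->AD, D->B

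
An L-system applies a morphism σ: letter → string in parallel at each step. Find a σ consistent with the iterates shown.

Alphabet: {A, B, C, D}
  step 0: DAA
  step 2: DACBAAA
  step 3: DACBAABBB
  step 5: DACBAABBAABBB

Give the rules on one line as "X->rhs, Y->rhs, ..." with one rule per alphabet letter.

A->B, B->A, C->A, D->DAC

  step 2 ⇒ step 3: DACBAAA ⇒ DAC·B·A·A·B·B·B
    A ↦ B
    B ↦ A
    C ↦ A
    D ↦ DAC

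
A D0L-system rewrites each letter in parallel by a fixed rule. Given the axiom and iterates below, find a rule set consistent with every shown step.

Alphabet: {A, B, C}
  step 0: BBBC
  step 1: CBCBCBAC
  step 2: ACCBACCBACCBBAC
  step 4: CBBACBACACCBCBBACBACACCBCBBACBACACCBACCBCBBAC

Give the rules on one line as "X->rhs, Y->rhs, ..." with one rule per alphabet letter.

  step 1 ⇒ step 2: CBCBCBAC ⇒ AC·CB·AC·CB·AC·CB·B·AC
    A ↦ B
    B ↦ CB
    C ↦ AC

A->B, B->CB, C->AC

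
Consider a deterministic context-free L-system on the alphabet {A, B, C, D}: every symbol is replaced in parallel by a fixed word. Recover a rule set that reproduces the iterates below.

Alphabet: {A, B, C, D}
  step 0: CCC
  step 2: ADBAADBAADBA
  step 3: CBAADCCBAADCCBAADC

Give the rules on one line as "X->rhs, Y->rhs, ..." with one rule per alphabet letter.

A->C, B->AD, C->BD, D->BA

  step 2 ⇒ step 3: ADBAADBAADBA ⇒ C·BA·AD·C·C·BA·AD·C·C·BA·AD·C
    A ↦ C
    B ↦ AD
    D ↦ BA
    C ↦ BD  (constrained at step 0)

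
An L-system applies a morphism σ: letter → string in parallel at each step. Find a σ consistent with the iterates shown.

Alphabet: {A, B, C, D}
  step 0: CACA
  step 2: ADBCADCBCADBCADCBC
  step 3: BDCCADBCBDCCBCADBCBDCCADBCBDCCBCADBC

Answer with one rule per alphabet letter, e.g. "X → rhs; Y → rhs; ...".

A->BDC, B->AD, C->BC, D->C

  step 2 ⇒ step 3: ADBCADCBCADBCADCBC ⇒ BDC·C·AD·BC·BDC·C·BC·AD·BC·BDC·C·AD·BC·BDC·C·BC·AD·BC
    A ↦ BDC
    B ↦ AD
    C ↦ BC
    D ↦ C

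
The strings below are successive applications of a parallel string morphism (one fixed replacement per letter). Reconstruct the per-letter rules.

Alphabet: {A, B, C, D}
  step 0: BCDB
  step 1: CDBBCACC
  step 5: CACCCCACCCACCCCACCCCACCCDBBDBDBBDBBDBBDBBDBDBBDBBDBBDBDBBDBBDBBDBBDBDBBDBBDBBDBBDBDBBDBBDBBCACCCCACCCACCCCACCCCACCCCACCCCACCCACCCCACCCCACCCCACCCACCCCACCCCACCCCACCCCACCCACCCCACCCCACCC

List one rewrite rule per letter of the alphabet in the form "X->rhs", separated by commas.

  step 0 ⇒ step 1: BCDB ⇒ C·DBB·CAC·C
    B ↦ C
    C ↦ DBB
    D ↦ CAC
    A ↦ DB  (constrained at step 1)

A->DB, B->C, C->DBB, D->CAC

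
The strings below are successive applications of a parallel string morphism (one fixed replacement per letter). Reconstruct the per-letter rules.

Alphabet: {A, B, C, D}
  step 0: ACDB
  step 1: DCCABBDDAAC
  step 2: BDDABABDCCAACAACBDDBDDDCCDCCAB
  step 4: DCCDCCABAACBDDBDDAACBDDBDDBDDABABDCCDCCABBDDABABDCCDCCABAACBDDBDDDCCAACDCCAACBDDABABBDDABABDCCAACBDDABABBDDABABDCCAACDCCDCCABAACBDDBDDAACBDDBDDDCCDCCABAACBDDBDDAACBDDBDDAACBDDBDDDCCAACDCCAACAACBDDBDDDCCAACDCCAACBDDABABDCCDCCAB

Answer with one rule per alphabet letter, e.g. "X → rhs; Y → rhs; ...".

  step 1 ⇒ step 2: DCCABBDDAAC ⇒ BDD·AB·AB·DCC·AAC·AAC·BDD·BDD·DCC·DCC·AB
    A ↦ DCC
    B ↦ AAC
    C ↦ AB
    D ↦ BDD

A->DCC, B->AAC, C->AB, D->BDD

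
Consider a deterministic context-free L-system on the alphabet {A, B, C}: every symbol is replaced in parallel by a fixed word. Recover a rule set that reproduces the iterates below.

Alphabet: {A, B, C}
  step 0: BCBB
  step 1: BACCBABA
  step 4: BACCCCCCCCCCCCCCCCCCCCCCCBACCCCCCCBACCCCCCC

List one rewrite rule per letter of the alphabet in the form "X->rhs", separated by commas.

A->C, B->BA, C->CC

  step 0 ⇒ step 1: BCBB ⇒ BA·CC·BA·BA
    B ↦ BA
    C ↦ CC
    A ↦ C  (constrained at step 1)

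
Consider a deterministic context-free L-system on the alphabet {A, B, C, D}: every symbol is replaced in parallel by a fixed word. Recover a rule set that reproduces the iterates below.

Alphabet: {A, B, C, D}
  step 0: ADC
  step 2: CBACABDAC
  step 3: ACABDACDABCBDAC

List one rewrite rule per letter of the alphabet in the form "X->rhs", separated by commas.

  step 2 ⇒ step 3: CBACABDAC ⇒ AC·AB·D·AC·D·AB·CB·D·AC
    A ↦ D
    B ↦ AB
    C ↦ AC
    D ↦ CB

A->D, B->AB, C->AC, D->CB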